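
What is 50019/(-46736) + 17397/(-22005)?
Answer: -212637143/114269520 ≈ -1.8608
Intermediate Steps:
50019/(-46736) + 17397/(-22005) = 50019*(-1/46736) + 17397*(-1/22005) = -50019/46736 - 1933/2445 = -212637143/114269520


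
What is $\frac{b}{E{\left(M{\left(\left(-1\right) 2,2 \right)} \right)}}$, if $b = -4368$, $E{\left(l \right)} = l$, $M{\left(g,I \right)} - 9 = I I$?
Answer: $-336$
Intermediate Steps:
$M{\left(g,I \right)} = 9 + I^{2}$ ($M{\left(g,I \right)} = 9 + I I = 9 + I^{2}$)
$\frac{b}{E{\left(M{\left(\left(-1\right) 2,2 \right)} \right)}} = - \frac{4368}{9 + 2^{2}} = - \frac{4368}{9 + 4} = - \frac{4368}{13} = \left(-4368\right) \frac{1}{13} = -336$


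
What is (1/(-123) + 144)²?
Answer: 313679521/15129 ≈ 20734.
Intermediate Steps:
(1/(-123) + 144)² = (-1/123 + 144)² = (17711/123)² = 313679521/15129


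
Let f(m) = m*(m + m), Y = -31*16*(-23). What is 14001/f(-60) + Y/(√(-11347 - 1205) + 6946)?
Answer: 103850715089/28955680800 - 5704*I*√3138/12064867 ≈ 3.5865 - 0.026484*I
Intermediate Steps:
Y = 11408 (Y = -496*(-23) = 11408)
f(m) = 2*m² (f(m) = m*(2*m) = 2*m²)
14001/f(-60) + Y/(√(-11347 - 1205) + 6946) = 14001/((2*(-60)²)) + 11408/(√(-11347 - 1205) + 6946) = 14001/((2*3600)) + 11408/(√(-12552) + 6946) = 14001/7200 + 11408/(2*I*√3138 + 6946) = 14001*(1/7200) + 11408/(6946 + 2*I*√3138) = 4667/2400 + 11408/(6946 + 2*I*√3138)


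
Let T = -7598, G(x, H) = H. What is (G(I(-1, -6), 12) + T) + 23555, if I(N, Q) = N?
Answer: 15969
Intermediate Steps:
(G(I(-1, -6), 12) + T) + 23555 = (12 - 7598) + 23555 = -7586 + 23555 = 15969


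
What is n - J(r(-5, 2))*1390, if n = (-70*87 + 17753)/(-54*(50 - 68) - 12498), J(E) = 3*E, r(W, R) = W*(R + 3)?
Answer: 1201573837/11526 ≈ 1.0425e+5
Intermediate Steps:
r(W, R) = W*(3 + R)
n = -11663/11526 (n = (-6090 + 17753)/(-54*(-18) - 12498) = 11663/(972 - 12498) = 11663/(-11526) = 11663*(-1/11526) = -11663/11526 ≈ -1.0119)
n - J(r(-5, 2))*1390 = -11663/11526 - 3*(-5*(3 + 2))*1390 = -11663/11526 - 3*(-5*5)*1390 = -11663/11526 - 3*(-25)*1390 = -11663/11526 - (-75)*1390 = -11663/11526 - 1*(-104250) = -11663/11526 + 104250 = 1201573837/11526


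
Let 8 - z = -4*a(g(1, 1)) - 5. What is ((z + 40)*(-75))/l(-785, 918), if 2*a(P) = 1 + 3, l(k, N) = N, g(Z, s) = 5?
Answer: -1525/306 ≈ -4.9837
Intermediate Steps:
a(P) = 2 (a(P) = (1 + 3)/2 = (½)*4 = 2)
z = 21 (z = 8 - (-4*2 - 5) = 8 - (-8 - 5) = 8 - 1*(-13) = 8 + 13 = 21)
((z + 40)*(-75))/l(-785, 918) = ((21 + 40)*(-75))/918 = (61*(-75))*(1/918) = -4575*1/918 = -1525/306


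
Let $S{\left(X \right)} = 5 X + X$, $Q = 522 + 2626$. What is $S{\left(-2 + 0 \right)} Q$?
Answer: $-37776$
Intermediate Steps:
$Q = 3148$
$S{\left(X \right)} = 6 X$
$S{\left(-2 + 0 \right)} Q = 6 \left(-2 + 0\right) 3148 = 6 \left(-2\right) 3148 = \left(-12\right) 3148 = -37776$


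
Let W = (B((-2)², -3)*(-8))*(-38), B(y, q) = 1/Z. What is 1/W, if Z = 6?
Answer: 3/152 ≈ 0.019737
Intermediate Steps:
B(y, q) = ⅙ (B(y, q) = 1/6 = ⅙)
W = 152/3 (W = ((⅙)*(-8))*(-38) = -4/3*(-38) = 152/3 ≈ 50.667)
1/W = 1/(152/3) = 3/152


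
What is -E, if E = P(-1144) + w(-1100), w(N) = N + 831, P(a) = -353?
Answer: 622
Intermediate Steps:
w(N) = 831 + N
E = -622 (E = -353 + (831 - 1100) = -353 - 269 = -622)
-E = -1*(-622) = 622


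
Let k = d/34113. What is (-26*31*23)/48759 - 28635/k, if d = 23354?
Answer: -47629479924497/1138717686 ≈ -41827.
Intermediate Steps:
k = 23354/34113 ≈ 0.68461
(-26*31*23)/48759 - 28635/k = (-26*31*23)/48759 - 28635/23354/34113 = -806*23*(1/48759) - 28635*34113/23354 = -18538*1/48759 - 976825755/23354 = -18538/48759 - 976825755/23354 = -47629479924497/1138717686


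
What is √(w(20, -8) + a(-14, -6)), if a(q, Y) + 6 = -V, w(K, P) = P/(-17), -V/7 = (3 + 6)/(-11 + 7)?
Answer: I*√24599/34 ≈ 4.613*I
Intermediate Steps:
V = 63/4 (V = -7*(3 + 6)/(-11 + 7) = -63/(-4) = -63*(-1)/4 = -7*(-9/4) = 63/4 ≈ 15.750)
w(K, P) = -P/17 (w(K, P) = P*(-1/17) = -P/17)
a(q, Y) = -87/4 (a(q, Y) = -6 - 1*63/4 = -6 - 63/4 = -87/4)
√(w(20, -8) + a(-14, -6)) = √(-1/17*(-8) - 87/4) = √(8/17 - 87/4) = √(-1447/68) = I*√24599/34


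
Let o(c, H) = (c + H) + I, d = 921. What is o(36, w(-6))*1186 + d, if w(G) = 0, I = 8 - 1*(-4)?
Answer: 57849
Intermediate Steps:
I = 12 (I = 8 + 4 = 12)
o(c, H) = 12 + H + c (o(c, H) = (c + H) + 12 = (H + c) + 12 = 12 + H + c)
o(36, w(-6))*1186 + d = (12 + 0 + 36)*1186 + 921 = 48*1186 + 921 = 56928 + 921 = 57849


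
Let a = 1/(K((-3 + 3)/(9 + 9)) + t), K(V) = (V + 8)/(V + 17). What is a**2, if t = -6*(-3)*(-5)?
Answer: 289/2316484 ≈ 0.00012476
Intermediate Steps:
t = -90 (t = 18*(-5) = -90)
K(V) = (8 + V)/(17 + V)
a = -17/1522 (a = 1/((8 + (-3 + 3)/(9 + 9))/(17 + (-3 + 3)/(9 + 9)) - 90) = 1/((8 + 0/18)/(17 + 0/18) - 90) = 1/((8 + 0*(1/18))/(17 + 0*(1/18)) - 90) = 1/((8 + 0)/(17 + 0) - 90) = 1/(8/17 - 90) = 1/(-1522/17) = -17/1522 ≈ -0.011170)
a**2 = (-17/1522)**2 = 289/2316484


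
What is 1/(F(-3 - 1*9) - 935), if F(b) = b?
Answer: -1/947 ≈ -0.0010560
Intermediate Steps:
1/(F(-3 - 1*9) - 935) = 1/((-3 - 1*9) - 935) = 1/((-3 - 9) - 935) = 1/(-12 - 935) = 1/(-947) = -1/947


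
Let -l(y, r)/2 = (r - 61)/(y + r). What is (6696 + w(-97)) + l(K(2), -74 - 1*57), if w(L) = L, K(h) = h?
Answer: 283629/43 ≈ 6596.0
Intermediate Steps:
l(y, r) = -2*(-61 + r)/(r + y) (l(y, r) = -2*(r - 61)/(y + r) = -2*(-61 + r)/(r + y))
(6696 + w(-97)) + l(K(2), -74 - 1*57) = (6696 - 97) + 2*(61 - (-74 - 1*57))/((-74 - 1*57) + 2) = 6599 + 2*(61 - (-74 - 57))/((-74 - 57) + 2) = 6599 + 2*(61 - 1*(-131))/(-131 + 2) = 6599 + 2*(61 + 131)/(-129) = 6599 + 2*(-1/129)*192 = 6599 - 128/43 = 283629/43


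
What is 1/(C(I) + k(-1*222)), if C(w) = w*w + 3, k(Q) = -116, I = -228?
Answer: 1/51871 ≈ 1.9279e-5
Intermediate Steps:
C(w) = 3 + w² (C(w) = w² + 3 = 3 + w²)
1/(C(I) + k(-1*222)) = 1/((3 + (-228)²) - 116) = 1/((3 + 51984) - 116) = 1/(51987 - 116) = 1/51871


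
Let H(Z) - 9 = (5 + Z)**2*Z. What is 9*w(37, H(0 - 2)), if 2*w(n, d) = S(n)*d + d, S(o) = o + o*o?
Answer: -113967/2 ≈ -56984.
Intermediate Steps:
S(o) = o + o**2
H(Z) = 9 + Z*(5 + Z)**2 (H(Z) = 9 + (5 + Z)**2*Z = 9 + Z*(5 + Z)**2)
w(n, d) = d/2 + d*n*(1 + n)/2 (w(n, d) = ((n*(1 + n))*d + d)/2 = (d*n*(1 + n) + d)/2 = (d + d*n*(1 + n))/2 = d/2 + d*n*(1 + n)/2)
9*w(37, H(0 - 2)) = 9*((9 + (0 - 2)*(5 + (0 - 2))**2)*(1 + 37*(1 + 37))/2) = 9*((9 - 2*(5 - 2)**2)*(1 + 37*38)/2) = 9*((9 - 2*3**2)*(1 + 1406)/2) = 9*((1/2)*(9 - 2*9)*1407) = 9*((1/2)*(9 - 18)*1407) = 9*((1/2)*(-9)*1407) = 9*(-12663/2) = -113967/2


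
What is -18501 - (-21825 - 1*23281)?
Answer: 26605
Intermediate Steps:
-18501 - (-21825 - 1*23281) = -18501 - (-21825 - 23281) = -18501 - 1*(-45106) = -18501 + 45106 = 26605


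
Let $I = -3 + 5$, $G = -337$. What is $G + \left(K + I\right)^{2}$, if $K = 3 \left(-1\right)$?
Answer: $-336$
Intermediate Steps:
$K = -3$
$I = 2$
$G + \left(K + I\right)^{2} = -337 + \left(-3 + 2\right)^{2} = -337 + \left(-1\right)^{2} = -337 + 1 = -336$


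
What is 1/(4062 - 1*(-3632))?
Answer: 1/7694 ≈ 0.00012997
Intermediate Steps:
1/(4062 - 1*(-3632)) = 1/(4062 + 3632) = 1/7694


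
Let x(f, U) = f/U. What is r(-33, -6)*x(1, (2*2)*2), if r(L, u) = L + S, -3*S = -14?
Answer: -85/24 ≈ -3.5417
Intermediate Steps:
S = 14/3 (S = -⅓*(-14) = 14/3 ≈ 4.6667)
r(L, u) = 14/3 + L (r(L, u) = L + 14/3 = 14/3 + L)
r(-33, -6)*x(1, (2*2)*2) = (14/3 - 33)*(1/((2*2)*2)) = -85/(3*(4*2)) = -85/(3*8) = -85/3*⅛ = -85/24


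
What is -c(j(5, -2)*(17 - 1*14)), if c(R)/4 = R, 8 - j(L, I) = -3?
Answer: -132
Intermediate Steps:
j(L, I) = 11 (j(L, I) = 8 - 1*(-3) = 8 + 3 = 11)
c(R) = 4*R
-c(j(5, -2)*(17 - 1*14)) = -4*11*(17 - 1*14) = -4*11*(17 - 14) = -4*11*3 = -4*33 = -1*132 = -132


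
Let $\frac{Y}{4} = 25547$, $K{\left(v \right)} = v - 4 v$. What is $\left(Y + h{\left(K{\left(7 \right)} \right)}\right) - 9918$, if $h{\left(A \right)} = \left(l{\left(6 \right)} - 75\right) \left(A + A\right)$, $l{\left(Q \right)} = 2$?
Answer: $95336$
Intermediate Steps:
$K{\left(v \right)} = - 3 v$
$Y = 102188$ ($Y = 4 \cdot 25547 = 102188$)
$h{\left(A \right)} = - 146 A$ ($h{\left(A \right)} = \left(2 - 75\right) \left(A + A\right) = - 73 \cdot 2 A = - 146 A$)
$\left(Y + h{\left(K{\left(7 \right)} \right)}\right) - 9918 = \left(102188 - 146 \left(\left(-3\right) 7\right)\right) - 9918 = \left(102188 - -3066\right) - 9918 = \left(102188 + 3066\right) - 9918 = 105254 - 9918 = 95336$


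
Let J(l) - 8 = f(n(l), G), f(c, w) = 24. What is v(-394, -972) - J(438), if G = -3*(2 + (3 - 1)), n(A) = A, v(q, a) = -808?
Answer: -840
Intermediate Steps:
G = -12 (G = -3*(2 + 2) = -3*4 = -12)
J(l) = 32 (J(l) = 8 + 24 = 32)
v(-394, -972) - J(438) = -808 - 1*32 = -808 - 32 = -840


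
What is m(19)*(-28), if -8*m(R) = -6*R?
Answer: -399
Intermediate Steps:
m(R) = 3*R/4 (m(R) = -(-3)*R/4 = 3*R/4)
m(19)*(-28) = ((¾)*19)*(-28) = (57/4)*(-28) = -399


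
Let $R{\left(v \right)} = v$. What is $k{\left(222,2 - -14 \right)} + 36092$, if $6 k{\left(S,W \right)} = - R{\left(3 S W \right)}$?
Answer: $34316$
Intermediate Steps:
$k{\left(S,W \right)} = - \frac{S W}{2}$ ($k{\left(S,W \right)} = \frac{\left(-1\right) 3 S W}{6} = \frac{\left(-3\right) S W}{6} = - \frac{S W}{2}$)
$k{\left(222,2 - -14 \right)} + 36092 = \left(- \frac{1}{2}\right) 222 \left(2 - -14\right) + 36092 = \left(- \frac{1}{2}\right) 222 \left(2 + 14\right) + 36092 = \left(- \frac{1}{2}\right) 222 \cdot 16 + 36092 = -1776 + 36092 = 34316$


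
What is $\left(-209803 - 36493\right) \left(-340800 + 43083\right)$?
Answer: $73326506232$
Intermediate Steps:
$\left(-209803 - 36493\right) \left(-340800 + 43083\right) = \left(-246296\right) \left(-297717\right) = 73326506232$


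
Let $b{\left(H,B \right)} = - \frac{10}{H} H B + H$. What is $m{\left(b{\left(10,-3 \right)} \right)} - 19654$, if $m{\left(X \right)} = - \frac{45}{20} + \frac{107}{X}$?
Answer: $- \frac{786143}{40} \approx -19654.0$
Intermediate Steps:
$b{\left(H,B \right)} = H - 10 B$ ($b{\left(H,B \right)} = - 10 B + H = H - 10 B$)
$m{\left(X \right)} = - \frac{9}{4} + \frac{107}{X}$ ($m{\left(X \right)} = \left(-45\right) \frac{1}{20} + \frac{107}{X} = - \frac{9}{4} + \frac{107}{X}$)
$m{\left(b{\left(10,-3 \right)} \right)} - 19654 = \left(- \frac{9}{4} + \frac{107}{10 - -30}\right) - 19654 = \left(- \frac{9}{4} + \frac{107}{10 + 30}\right) - 19654 = \left(- \frac{9}{4} + \frac{107}{40}\right) - 19654 = \frac{17}{40} - 19654 = - \frac{786143}{40}$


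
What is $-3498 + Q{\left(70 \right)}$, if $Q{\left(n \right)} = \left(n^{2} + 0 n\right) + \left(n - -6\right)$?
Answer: $1478$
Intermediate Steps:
$Q{\left(n \right)} = 6 + n + n^{2}$ ($Q{\left(n \right)} = \left(n^{2} + 0\right) + \left(n + 6\right) = n^{2} + \left(6 + n\right) = 6 + n + n^{2}$)
$-3498 + Q{\left(70 \right)} = -3498 + \left(6 + 70 + 70^{2}\right) = -3498 + \left(6 + 70 + 4900\right) = -3498 + 4976 = 1478$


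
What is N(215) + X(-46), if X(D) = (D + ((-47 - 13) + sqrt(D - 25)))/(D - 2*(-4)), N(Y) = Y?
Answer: 4138/19 - I*sqrt(71)/38 ≈ 217.79 - 0.22174*I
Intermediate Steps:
X(D) = (-60 + D + sqrt(-25 + D))/(8 + D) (X(D) = (D + (-60 + sqrt(-25 + D)))/(D + 8) = (-60 + D + sqrt(-25 + D))/(8 + D))
N(215) + X(-46) = 215 + (-60 - 46 + sqrt(-25 - 46))/(8 - 46) = 215 + (-60 - 46 + sqrt(-71))/(-38) = 215 - (-60 - 46 + I*sqrt(71))/38 = 215 - (-106 + I*sqrt(71))/38 = 215 + (53/19 - I*sqrt(71)/38) = 4138/19 - I*sqrt(71)/38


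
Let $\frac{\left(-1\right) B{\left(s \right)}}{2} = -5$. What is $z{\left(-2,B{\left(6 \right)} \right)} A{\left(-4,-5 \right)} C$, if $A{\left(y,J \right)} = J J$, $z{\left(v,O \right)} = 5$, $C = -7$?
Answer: $-875$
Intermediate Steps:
$B{\left(s \right)} = 10$ ($B{\left(s \right)} = \left(-2\right) \left(-5\right) = 10$)
$A{\left(y,J \right)} = J^{2}$
$z{\left(-2,B{\left(6 \right)} \right)} A{\left(-4,-5 \right)} C = 5 \left(-5\right)^{2} \left(-7\right) = 5 \cdot 25 \left(-7\right) = 125 \left(-7\right) = -875$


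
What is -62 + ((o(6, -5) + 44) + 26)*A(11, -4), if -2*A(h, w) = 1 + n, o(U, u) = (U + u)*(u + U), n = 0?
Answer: -195/2 ≈ -97.500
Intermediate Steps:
o(U, u) = (U + u)**2 (o(U, u) = (U + u)*(U + u) = (U + u)**2)
A(h, w) = -1/2 (A(h, w) = -(1 + 0)/2 = -1/2*1 = -1/2)
-62 + ((o(6, -5) + 44) + 26)*A(11, -4) = -62 + (((6 - 5)**2 + 44) + 26)*(-1/2) = -62 + ((1**2 + 44) + 26)*(-1/2) = -62 + ((1 + 44) + 26)*(-1/2) = -62 + (45 + 26)*(-1/2) = -62 + 71*(-1/2) = -62 - 71/2 = -195/2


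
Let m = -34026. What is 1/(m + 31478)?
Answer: -1/2548 ≈ -0.00039246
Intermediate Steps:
1/(m + 31478) = 1/(-34026 + 31478) = 1/(-2548) = -1/2548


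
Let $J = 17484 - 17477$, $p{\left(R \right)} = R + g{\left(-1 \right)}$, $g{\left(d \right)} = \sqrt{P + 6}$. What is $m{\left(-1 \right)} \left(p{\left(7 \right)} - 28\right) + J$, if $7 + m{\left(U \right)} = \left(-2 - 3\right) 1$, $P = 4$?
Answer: $259 - 12 \sqrt{10} \approx 221.05$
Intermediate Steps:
$g{\left(d \right)} = \sqrt{10}$ ($g{\left(d \right)} = \sqrt{4 + 6} = \sqrt{10}$)
$m{\left(U \right)} = -12$ ($m{\left(U \right)} = -7 + \left(-2 - 3\right) 1 = -7 - 5 = -12$)
$p{\left(R \right)} = R + \sqrt{10}$
$J = 7$
$m{\left(-1 \right)} \left(p{\left(7 \right)} - 28\right) + J = - 12 \left(\left(7 + \sqrt{10}\right) - 28\right) + 7 = - 12 \left(-21 + \sqrt{10}\right) + 7 = \left(252 - 12 \sqrt{10}\right) + 7 = 259 - 12 \sqrt{10}$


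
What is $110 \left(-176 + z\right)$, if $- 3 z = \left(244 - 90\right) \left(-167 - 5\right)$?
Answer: $\frac{2855600}{3} \approx 9.5187 \cdot 10^{5}$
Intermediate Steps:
$z = \frac{26488}{3}$ ($z = - \frac{\left(244 - 90\right) \left(-167 - 5\right)}{3} = - \frac{154 \left(-172\right)}{3} = \left(- \frac{1}{3}\right) \left(-26488\right) = \frac{26488}{3} \approx 8829.3$)
$110 \left(-176 + z\right) = 110 \left(-176 + \frac{26488}{3}\right) = 110 \cdot \frac{25960}{3} = \frac{2855600}{3}$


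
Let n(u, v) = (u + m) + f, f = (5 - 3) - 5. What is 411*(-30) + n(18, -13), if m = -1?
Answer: -12316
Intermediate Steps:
f = -3 (f = 2 - 5 = -3)
n(u, v) = -4 + u (n(u, v) = (u - 1) - 3 = (-1 + u) - 3 = -4 + u)
411*(-30) + n(18, -13) = 411*(-30) + (-4 + 18) = -12330 + 14 = -12316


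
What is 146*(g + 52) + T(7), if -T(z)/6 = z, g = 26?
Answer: 11346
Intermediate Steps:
T(z) = -6*z
146*(g + 52) + T(7) = 146*(26 + 52) - 6*7 = 146*78 - 42 = 11388 - 42 = 11346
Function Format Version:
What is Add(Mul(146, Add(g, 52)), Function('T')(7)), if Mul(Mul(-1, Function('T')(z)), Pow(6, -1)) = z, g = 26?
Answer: 11346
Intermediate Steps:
Function('T')(z) = Mul(-6, z)
Add(Mul(146, Add(g, 52)), Function('T')(7)) = Add(Mul(146, Add(26, 52)), Mul(-6, 7)) = Add(Mul(146, 78), -42) = Add(11388, -42) = 11346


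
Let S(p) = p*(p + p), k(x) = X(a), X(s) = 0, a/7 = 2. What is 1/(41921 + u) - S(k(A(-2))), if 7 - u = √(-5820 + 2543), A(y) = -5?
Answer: 41928/1757960461 + I*√3277/1757960461 ≈ 2.385e-5 + 3.2563e-8*I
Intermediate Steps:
a = 14 (a = 7*2 = 14)
k(x) = 0
u = 7 - I*√3277 (u = 7 - √(-5820 + 2543) = 7 - √(-3277) = 7 - I*√3277 ≈ 7.0 - 57.245*I)
S(p) = 2*p² (S(p) = p*(2*p) = 2*p²)
1/(41921 + u) - S(k(A(-2))) = 1/(41921 + (7 - I*√3277)) - 2*0² = 1/(41928 - I*√3277) - 2*0 = 1/(41928 - I*√3277) - 1*0 = 1/(41928 - I*√3277) + 0 = 1/(41928 - I*√3277)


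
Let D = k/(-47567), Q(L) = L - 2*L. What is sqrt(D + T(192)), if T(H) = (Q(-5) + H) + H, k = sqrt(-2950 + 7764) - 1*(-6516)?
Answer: sqrt(879849034649 - 47567*sqrt(4814))/47567 ≈ 19.720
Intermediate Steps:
Q(L) = -L
k = 6516 + sqrt(4814) (k = sqrt(4814) + 6516 = 6516 + sqrt(4814) ≈ 6585.4)
T(H) = 5 + 2*H (T(H) = (-1*(-5) + H) + H = (5 + H) + H = 5 + 2*H)
D = -6516/47567 - sqrt(4814)/47567 (D = (6516 + sqrt(4814))/(-47567) = (6516 + sqrt(4814))*(-1/47567) = -6516/47567 - sqrt(4814)/47567 ≈ -0.13844)
sqrt(D + T(192)) = sqrt((-6516/47567 - sqrt(4814)/47567) + (5 + 2*192)) = sqrt((-6516/47567 - sqrt(4814)/47567) + (5 + 384)) = sqrt((-6516/47567 - sqrt(4814)/47567) + 389) = sqrt(18497047/47567 - sqrt(4814)/47567)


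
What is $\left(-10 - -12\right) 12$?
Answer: $24$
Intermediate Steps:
$\left(-10 - -12\right) 12 = \left(-10 + 12\right) 12 = 2 \cdot 12 = 24$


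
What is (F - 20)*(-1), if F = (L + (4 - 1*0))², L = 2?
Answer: -16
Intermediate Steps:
F = 36 (F = (2 + (4 - 1*0))² = (2 + (4 + 0))² = (2 + 4)² = 6² = 36)
(F - 20)*(-1) = (36 - 20)*(-1) = 16*(-1) = -16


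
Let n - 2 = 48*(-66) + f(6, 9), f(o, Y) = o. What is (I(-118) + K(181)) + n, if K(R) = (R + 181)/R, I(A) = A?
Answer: -3276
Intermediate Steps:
n = -3160 (n = 2 + (48*(-66) + 6) = 2 + (-3168 + 6) = 2 - 3162 = -3160)
K(R) = (181 + R)/R
(I(-118) + K(181)) + n = (-118 + (181 + 181)/181) - 3160 = (-118 + (1/181)*362) - 3160 = (-118 + 2) - 3160 = -116 - 3160 = -3276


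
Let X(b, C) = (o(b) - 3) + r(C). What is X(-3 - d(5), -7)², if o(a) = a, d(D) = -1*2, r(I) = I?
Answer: 121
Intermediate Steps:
d(D) = -2
X(b, C) = -3 + C + b (X(b, C) = (b - 3) + C = (-3 + b) + C = -3 + C + b)
X(-3 - d(5), -7)² = (-3 - 7 + (-3 - 1*(-2)))² = (-3 - 7 + (-3 + 2))² = (-3 - 7 - 1)² = (-11)² = 121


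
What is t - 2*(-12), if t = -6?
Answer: 18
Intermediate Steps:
t - 2*(-12) = -6 - 2*(-12) = -6 + 24 = 18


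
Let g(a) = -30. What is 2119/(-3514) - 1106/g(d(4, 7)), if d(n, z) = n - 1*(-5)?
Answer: 1911457/52710 ≈ 36.264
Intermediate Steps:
d(n, z) = 5 + n (d(n, z) = n + 5 = 5 + n)
2119/(-3514) - 1106/g(d(4, 7)) = 2119/(-3514) - 1106/(-30) = 2119*(-1/3514) - 1106*(-1/30) = -2119/3514 + 553/15 = 1911457/52710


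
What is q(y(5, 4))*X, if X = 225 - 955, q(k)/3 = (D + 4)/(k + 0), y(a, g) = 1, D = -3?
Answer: -2190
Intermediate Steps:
q(k) = 3/k (q(k) = 3*((-3 + 4)/(k + 0)) = 3*(1/k) = 3/k)
X = -730
q(y(5, 4))*X = (3/1)*(-730) = (3*1)*(-730) = 3*(-730) = -2190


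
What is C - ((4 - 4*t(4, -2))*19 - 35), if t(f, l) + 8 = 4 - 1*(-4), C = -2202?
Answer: -2243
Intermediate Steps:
t(f, l) = 0 (t(f, l) = -8 + (4 - 1*(-4)) = -8 + (4 + 4) = -8 + 8 = 0)
C - ((4 - 4*t(4, -2))*19 - 35) = -2202 - ((4 - 4*0)*19 - 35) = -2202 - ((4 + 0)*19 - 35) = -2202 - (4*19 - 35) = -2202 - (76 - 35) = -2202 - 1*41 = -2202 - 41 = -2243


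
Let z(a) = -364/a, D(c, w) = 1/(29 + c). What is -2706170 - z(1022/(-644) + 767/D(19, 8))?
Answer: -4582798749966/1693463 ≈ -2.7062e+6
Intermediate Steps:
-2706170 - z(1022/(-644) + 767/D(19, 8)) = -2706170 - (-364)/(1022/(-644) + 767/(1/(29 + 19))) = -2706170 - (-364)/(1022*(-1/644) + 767/(1/48)) = -2706170 - (-364)/(-73/46 + 767/(1/48)) = -2706170 - (-364)/(-73/46 + 767*48) = -2706170 - (-364)/(-73/46 + 36816) = -2706170 - (-364)/1693463/46 = -2706170 - (-364)*46/1693463 = -2706170 - 1*(-16744/1693463) = -2706170 + 16744/1693463 = -4582798749966/1693463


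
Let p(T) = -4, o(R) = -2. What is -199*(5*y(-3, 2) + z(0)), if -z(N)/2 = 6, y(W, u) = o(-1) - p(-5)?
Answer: 398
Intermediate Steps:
y(W, u) = 2 (y(W, u) = -2 - 1*(-4) = -2 + 4 = 2)
z(N) = -12 (z(N) = -2*6 = -12)
-199*(5*y(-3, 2) + z(0)) = -199*(5*2 - 12) = -199*(10 - 12) = -199*(-2) = 398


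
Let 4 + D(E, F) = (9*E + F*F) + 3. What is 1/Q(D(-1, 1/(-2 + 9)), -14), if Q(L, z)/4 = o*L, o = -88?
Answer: 49/172128 ≈ 0.00028467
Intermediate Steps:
D(E, F) = -1 + F² + 9*E (D(E, F) = -4 + ((9*E + F*F) + 3) = -4 + ((9*E + F²) + 3) = -4 + ((F² + 9*E) + 3) = -4 + (3 + F² + 9*E) = -1 + F² + 9*E)
Q(L, z) = -352*L (Q(L, z) = 4*(-88*L) = -352*L)
1/Q(D(-1, 1/(-2 + 9)), -14) = 1/(-352*(-1 + (1/(-2 + 9))² + 9*(-1))) = 1/(-352*(-1 + (1/7)² - 9)) = 1/(-352*(-1 + (⅐)² - 9)) = 1/(-352*(-1 + 1/49 - 9)) = 1/(-352*(-489/49)) = 1/(172128/49) = 49/172128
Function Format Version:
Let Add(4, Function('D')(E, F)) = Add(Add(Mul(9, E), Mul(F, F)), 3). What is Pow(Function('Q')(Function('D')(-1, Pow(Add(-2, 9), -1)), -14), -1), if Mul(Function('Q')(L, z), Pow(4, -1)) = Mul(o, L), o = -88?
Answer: Rational(49, 172128) ≈ 0.00028467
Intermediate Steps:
Function('D')(E, F) = Add(-1, Pow(F, 2), Mul(9, E)) (Function('D')(E, F) = Add(-4, Add(Add(Mul(9, E), Mul(F, F)), 3)) = Add(-4, Add(Add(Mul(9, E), Pow(F, 2)), 3)) = Add(-4, Add(Add(Pow(F, 2), Mul(9, E)), 3)) = Add(-4, Add(3, Pow(F, 2), Mul(9, E))) = Add(-1, Pow(F, 2), Mul(9, E)))
Function('Q')(L, z) = Mul(-352, L) (Function('Q')(L, z) = Mul(4, Mul(-88, L)) = Mul(-352, L))
Pow(Function('Q')(Function('D')(-1, Pow(Add(-2, 9), -1)), -14), -1) = Pow(Mul(-352, Add(-1, Pow(Pow(Add(-2, 9), -1), 2), Mul(9, -1))), -1) = Pow(Mul(-352, Add(-1, Pow(Pow(7, -1), 2), -9)), -1) = Pow(Mul(-352, Add(-1, Pow(Rational(1, 7), 2), -9)), -1) = Pow(Mul(-352, Add(-1, Rational(1, 49), -9)), -1) = Pow(Mul(-352, Rational(-489, 49)), -1) = Pow(Rational(172128, 49), -1) = Rational(49, 172128)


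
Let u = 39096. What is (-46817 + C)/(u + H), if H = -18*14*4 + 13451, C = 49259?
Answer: 2442/51539 ≈ 0.047382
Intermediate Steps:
H = 12443 (H = -252*4 + 13451 = -1008 + 13451 = 12443)
(-46817 + C)/(u + H) = (-46817 + 49259)/(39096 + 12443) = 2442/51539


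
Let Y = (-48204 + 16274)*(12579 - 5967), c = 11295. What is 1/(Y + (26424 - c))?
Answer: -1/211106031 ≈ -4.7370e-9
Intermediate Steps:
Y = -211121160 (Y = -31930*6612 = -211121160)
1/(Y + (26424 - c)) = 1/(-211121160 + (26424 - 1*11295)) = 1/(-211121160 + (26424 - 11295)) = 1/(-211121160 + 15129) = 1/(-211106031) = -1/211106031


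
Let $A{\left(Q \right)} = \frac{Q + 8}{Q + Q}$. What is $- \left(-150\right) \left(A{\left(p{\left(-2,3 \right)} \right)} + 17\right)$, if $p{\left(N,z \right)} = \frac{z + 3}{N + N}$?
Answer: $2225$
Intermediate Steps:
$p{\left(N,z \right)} = \frac{3 + z}{2 N}$
$A{\left(Q \right)} = \frac{8 + Q}{2 Q}$
$- \left(-150\right) \left(A{\left(p{\left(-2,3 \right)} \right)} + 17\right) = - \left(-150\right) \left(\frac{8 + \frac{3 + 3}{2 \left(-2\right)}}{2 \frac{3 + 3}{2 \left(-2\right)}} + 17\right) = - \left(-150\right) \left(\frac{8 + \frac{1}{2} \left(- \frac{1}{2}\right) 6}{2 \cdot \frac{1}{2} \left(- \frac{1}{2}\right) 6} + 17\right) = - \left(-150\right) \left(\frac{8 - \frac{3}{2}}{2 \left(- \frac{3}{2}\right)} + 17\right) = - \left(-150\right) \left(\frac{1}{2} \left(- \frac{2}{3}\right) \frac{13}{2} + 17\right) = - \left(-150\right) \left(- \frac{13}{6} + 17\right) = - \frac{\left(-150\right) 89}{6} = \left(-1\right) \left(-2225\right) = 2225$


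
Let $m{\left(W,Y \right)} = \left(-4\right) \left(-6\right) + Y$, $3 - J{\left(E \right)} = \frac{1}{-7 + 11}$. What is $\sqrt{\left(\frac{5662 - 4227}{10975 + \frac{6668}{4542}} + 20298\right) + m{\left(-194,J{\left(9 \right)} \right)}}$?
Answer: $\frac{\sqrt{50518157533881253679}}{49855118} \approx 142.57$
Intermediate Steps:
$J{\left(E \right)} = \frac{11}{4}$ ($J{\left(E \right)} = 3 - \frac{1}{-7 + 11} = 3 - \frac{1}{4} = \frac{11}{4}$)
$m{\left(W,Y \right)} = 24 + Y$
$\sqrt{\left(\frac{5662 - 4227}{10975 + \frac{6668}{4542}} + 20298\right) + m{\left(-194,J{\left(9 \right)} \right)}} = \sqrt{\left(\frac{5662 - 4227}{10975 + \frac{6668}{4542}} + 20298\right) + \left(24 + \frac{11}{4}\right)} = \sqrt{\left(\frac{1435}{10975 + 6668 \cdot \frac{1}{4542}} + 20298\right) + \frac{107}{4}} = \sqrt{\left(\frac{1435}{10975 + \frac{3334}{2271}} + 20298\right) + \frac{107}{4}} = \sqrt{\left(\frac{1435}{\frac{24927559}{2271}} + 20298\right) + \frac{107}{4}} = \sqrt{\left(1435 \cdot \frac{2271}{24927559} + 20298\right) + \frac{107}{4}} = \sqrt{\left(\frac{3258885}{24927559} + 20298\right) + \frac{107}{4}} = \sqrt{\frac{505982851467}{24927559} + \frac{107}{4}} = \sqrt{\frac{2026598654681}{99710236}} = \frac{\sqrt{50518157533881253679}}{49855118}$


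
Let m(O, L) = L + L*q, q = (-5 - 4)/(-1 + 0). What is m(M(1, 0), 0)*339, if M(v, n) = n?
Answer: 0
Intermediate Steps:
q = 9 (q = -9/(-1) = -9*(-1) = 9)
m(O, L) = 10*L (m(O, L) = L + L*9 = L + 9*L = 10*L)
m(M(1, 0), 0)*339 = (10*0)*339 = 0*339 = 0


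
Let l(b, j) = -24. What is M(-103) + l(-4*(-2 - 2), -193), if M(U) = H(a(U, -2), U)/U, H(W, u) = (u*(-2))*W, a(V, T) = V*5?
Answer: 1006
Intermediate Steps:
a(V, T) = 5*V
H(W, u) = -2*W*u (H(W, u) = (-2*u)*W = -2*W*u)
M(U) = -10*U (M(U) = (-2*5*U*U)/U = (-10*U²)/U = -10*U)
M(-103) + l(-4*(-2 - 2), -193) = -10*(-103) - 24 = 1030 - 24 = 1006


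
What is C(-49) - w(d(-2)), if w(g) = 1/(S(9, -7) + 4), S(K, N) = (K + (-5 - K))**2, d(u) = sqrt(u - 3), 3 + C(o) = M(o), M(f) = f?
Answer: -1509/29 ≈ -52.034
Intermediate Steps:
C(o) = -3 + o
d(u) = sqrt(-3 + u)
S(K, N) = 25 (S(K, N) = (-5)**2 = 25)
w(g) = 1/29 (w(g) = 1/(25 + 4) = 1/29)
C(-49) - w(d(-2)) = (-3 - 49) - 1*1/29 = -52 - 1/29 = -1509/29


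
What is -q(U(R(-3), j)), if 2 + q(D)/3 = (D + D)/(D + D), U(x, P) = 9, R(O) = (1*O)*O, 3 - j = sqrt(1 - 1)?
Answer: 3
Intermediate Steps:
j = 3 (j = 3 - sqrt(1 - 1) = 3 - sqrt(0) = 3 - 1*0 = 3 + 0 = 3)
R(O) = O**2 (R(O) = O*O = O**2)
q(D) = -3 (q(D) = -6 + 3*((D + D)/(D + D)) = -6 + 3*((2*D)/((2*D))) = -6 + 3*((2*D)*(1/(2*D))) = -6 + 3*1 = -6 + 3 = -3)
-q(U(R(-3), j)) = -1*(-3) = 3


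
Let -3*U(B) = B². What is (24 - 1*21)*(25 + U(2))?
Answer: 71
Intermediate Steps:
U(B) = -B²/3
(24 - 1*21)*(25 + U(2)) = (24 - 1*21)*(25 - ⅓*2²) = (24 - 21)*(25 - ⅓*4) = 3*(25 - 4/3) = 3*(71/3) = 71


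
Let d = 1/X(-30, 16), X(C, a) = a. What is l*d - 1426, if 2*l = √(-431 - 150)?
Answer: -1426 + I*√581/32 ≈ -1426.0 + 0.75325*I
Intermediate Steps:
l = I*√581/2 (l = √(-431 - 150)/2 = √(-581)/2 = (I*√581)/2 = I*√581/2 ≈ 12.052*I)
d = 1/16 ≈ 0.062500
l*d - 1426 = (I*√581/2)*(1/16) - 1426 = I*√581/32 - 1426 = -1426 + I*√581/32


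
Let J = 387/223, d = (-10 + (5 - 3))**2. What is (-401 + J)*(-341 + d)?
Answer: 24662972/223 ≈ 1.1060e+5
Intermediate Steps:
d = 64 (d = (-10 + 2)**2 = (-8)**2 = 64)
J = 387/223 (J = 387*(1/223) = 387/223 ≈ 1.7354)
(-401 + J)*(-341 + d) = (-401 + 387/223)*(-341 + 64) = -89036/223*(-277) = 24662972/223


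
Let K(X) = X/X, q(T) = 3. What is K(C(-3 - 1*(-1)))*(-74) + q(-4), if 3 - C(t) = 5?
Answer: -71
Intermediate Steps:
C(t) = -2 (C(t) = 3 - 1*5 = 3 - 5 = -2)
K(X) = 1
K(C(-3 - 1*(-1)))*(-74) + q(-4) = 1*(-74) + 3 = -74 + 3 = -71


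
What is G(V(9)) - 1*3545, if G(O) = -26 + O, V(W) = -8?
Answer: -3579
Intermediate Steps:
G(V(9)) - 1*3545 = (-26 - 8) - 1*3545 = -34 - 3545 = -3579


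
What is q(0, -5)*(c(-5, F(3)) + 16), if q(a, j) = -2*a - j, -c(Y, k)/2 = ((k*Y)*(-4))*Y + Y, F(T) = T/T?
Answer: 1130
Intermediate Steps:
F(T) = 1
c(Y, k) = -2*Y + 8*k*Y² (c(Y, k) = -2*(((k*Y)*(-4))*Y + Y) = -2*(((Y*k)*(-4))*Y + Y) = -2*((-4*Y*k)*Y + Y) = -2*(-4*k*Y² + Y) = -2*(Y - 4*k*Y²) = -2*Y + 8*k*Y²)
q(a, j) = -j - 2*a
q(0, -5)*(c(-5, F(3)) + 16) = (-1*(-5) - 2*0)*(2*(-5)*(-1 + 4*(-5)*1) + 16) = (5 + 0)*(2*(-5)*(-1 - 20) + 16) = 5*(2*(-5)*(-21) + 16) = 5*(210 + 16) = 5*226 = 1130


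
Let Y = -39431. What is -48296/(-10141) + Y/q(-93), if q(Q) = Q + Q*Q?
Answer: 13350805/86766396 ≈ 0.15387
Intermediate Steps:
q(Q) = Q + Q²
-48296/(-10141) + Y/q(-93) = -48296/(-10141) - 39431*(-1/(93*(1 - 93))) = -48296*(-1/10141) - 39431/((-93*(-92))) = 48296/10141 - 39431/8556 = 13350805/86766396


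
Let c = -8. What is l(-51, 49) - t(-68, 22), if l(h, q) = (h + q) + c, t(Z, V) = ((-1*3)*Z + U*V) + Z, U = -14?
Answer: 162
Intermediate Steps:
t(Z, V) = -14*V - 2*Z (t(Z, V) = ((-1*3)*Z - 14*V) + Z = (-3*Z - 14*V) + Z = (-14*V - 3*Z) + Z = -14*V - 2*Z)
l(h, q) = -8 + h + q (l(h, q) = (h + q) - 8 = -8 + h + q)
l(-51, 49) - t(-68, 22) = (-8 - 51 + 49) - (-14*22 - 2*(-68)) = -10 - (-308 + 136) = -10 - 1*(-172) = -10 + 172 = 162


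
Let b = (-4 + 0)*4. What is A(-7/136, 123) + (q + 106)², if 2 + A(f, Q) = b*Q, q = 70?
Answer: 29006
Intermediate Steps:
b = -16 (b = -4*4 = -16)
A(f, Q) = -2 - 16*Q
A(-7/136, 123) + (q + 106)² = (-2 - 16*123) + (70 + 106)² = (-2 - 1968) + 176² = -1970 + 30976 = 29006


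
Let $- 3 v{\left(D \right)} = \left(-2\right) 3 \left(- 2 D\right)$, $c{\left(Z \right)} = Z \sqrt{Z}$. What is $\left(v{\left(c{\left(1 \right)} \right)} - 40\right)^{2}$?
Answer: $1936$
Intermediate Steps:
$c{\left(Z \right)} = Z^{\frac{3}{2}}$
$v{\left(D \right)} = - 4 D$ ($v{\left(D \right)} = - \frac{\left(-2\right) 3 \left(- 2 D\right)}{3} = - \frac{\left(-6\right) \left(- 2 D\right)}{3} = - \frac{12 D}{3} = - 4 D$)
$\left(v{\left(c{\left(1 \right)} \right)} - 40\right)^{2} = \left(- 4 \cdot 1^{\frac{3}{2}} - 40\right)^{2} = \left(\left(-4\right) 1 + \left(-43 + 3\right)\right)^{2} = \left(-4 - 40\right)^{2} = \left(-44\right)^{2} = 1936$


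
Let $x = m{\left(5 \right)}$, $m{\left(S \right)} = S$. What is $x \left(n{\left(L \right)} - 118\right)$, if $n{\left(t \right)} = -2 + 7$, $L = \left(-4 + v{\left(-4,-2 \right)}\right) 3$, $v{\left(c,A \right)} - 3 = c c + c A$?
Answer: $-565$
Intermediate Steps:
$x = 5$
$v{\left(c,A \right)} = 3 + c^{2} + A c$ ($v{\left(c,A \right)} = 3 + \left(c c + c A\right) = 3 + \left(c^{2} + A c\right) = 3 + c^{2} + A c$)
$L = 69$ ($L = \left(-4 + \left(3 + \left(-4\right)^{2} - -8\right)\right) 3 = \left(-4 + \left(3 + 16 + 8\right)\right) 3 = \left(-4 + 27\right) 3 = 23 \cdot 3 = 69$)
$n{\left(t \right)} = 5$
$x \left(n{\left(L \right)} - 118\right) = 5 \left(5 - 118\right) = 5 \left(-113\right) = -565$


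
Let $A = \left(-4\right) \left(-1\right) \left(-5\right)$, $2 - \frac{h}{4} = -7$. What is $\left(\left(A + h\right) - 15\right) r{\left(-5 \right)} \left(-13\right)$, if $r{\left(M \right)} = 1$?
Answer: $-13$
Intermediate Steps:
$h = 36$ ($h = 8 - -28 = 8 + 28 = 36$)
$A = -20$ ($A = 4 \left(-5\right) = -20$)
$\left(\left(A + h\right) - 15\right) r{\left(-5 \right)} \left(-13\right) = \left(\left(-20 + 36\right) - 15\right) 1 \left(-13\right) = \left(16 - 15\right) 1 \left(-13\right) = 1 \cdot 1 \left(-13\right) = 1 \left(-13\right) = -13$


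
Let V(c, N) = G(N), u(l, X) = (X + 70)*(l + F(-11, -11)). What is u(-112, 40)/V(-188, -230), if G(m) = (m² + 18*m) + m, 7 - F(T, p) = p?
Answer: -1034/4853 ≈ -0.21306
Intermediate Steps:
F(T, p) = 7 - p
u(l, X) = (18 + l)*(70 + X) (u(l, X) = (X + 70)*(l + (7 - 1*(-11))) = (70 + X)*(l + (7 + 11)) = (70 + X)*(l + 18) = (70 + X)*(18 + l) = (18 + l)*(70 + X))
G(m) = m² + 19*m
V(c, N) = N*(19 + N)
u(-112, 40)/V(-188, -230) = (1260 + 18*40 + 70*(-112) + 40*(-112))/((-230*(19 - 230))) = (1260 + 720 - 7840 - 4480)/((-230*(-211))) = -10340/48530 = -10340*1/48530 = -1034/4853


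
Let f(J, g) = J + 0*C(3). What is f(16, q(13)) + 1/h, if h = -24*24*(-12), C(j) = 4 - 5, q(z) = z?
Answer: 110593/6912 ≈ 16.000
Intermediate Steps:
C(j) = -1
f(J, g) = J (f(J, g) = J + 0*(-1) = J + 0 = J)
h = 6912 (h = -576*(-12) = 6912)
f(16, q(13)) + 1/h = 16 + 1/6912 = 110593/6912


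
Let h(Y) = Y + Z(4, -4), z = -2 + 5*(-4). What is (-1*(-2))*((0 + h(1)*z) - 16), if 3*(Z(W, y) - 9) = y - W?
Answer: -1064/3 ≈ -354.67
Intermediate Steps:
Z(W, y) = 9 - W/3 + y/3 (Z(W, y) = 9 + (y - W)/3 = 9 + (-W/3 + y/3) = 9 - W/3 + y/3)
z = -22 (z = -2 - 20 = -22)
h(Y) = 19/3 + Y (h(Y) = Y + (9 - 1/3*4 + (1/3)*(-4)) = Y + (9 - 4/3 - 4/3) = Y + 19/3 = 19/3 + Y)
(-1*(-2))*((0 + h(1)*z) - 16) = (-1*(-2))*((0 + (19/3 + 1)*(-22)) - 16) = 2*((0 + (22/3)*(-22)) - 16) = 2*((0 - 484/3) - 16) = 2*(-484/3 - 16) = 2*(-532/3) = -1064/3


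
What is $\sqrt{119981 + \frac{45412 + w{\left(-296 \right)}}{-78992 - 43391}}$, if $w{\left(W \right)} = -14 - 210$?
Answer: $\frac{\sqrt{1797021738061905}}{122383} \approx 346.38$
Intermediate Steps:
$w{\left(W \right)} = -224$
$\sqrt{119981 + \frac{45412 + w{\left(-296 \right)}}{-78992 - 43391}} = \sqrt{119981 + \frac{45412 - 224}{-78992 - 43391}} = \sqrt{119981 + \frac{45188}{-122383}} = \sqrt{119981 + 45188 \left(- \frac{1}{122383}\right)} = \sqrt{119981 - \frac{45188}{122383}} = \sqrt{\frac{14683589535}{122383}} = \frac{\sqrt{1797021738061905}}{122383}$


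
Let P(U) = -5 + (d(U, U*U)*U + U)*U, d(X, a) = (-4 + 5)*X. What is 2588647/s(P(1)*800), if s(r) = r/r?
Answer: 2588647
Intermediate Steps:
d(X, a) = X (d(X, a) = 1*X = X)
P(U) = -5 + U*(U + U²) (P(U) = -5 + (U*U + U)*U = -5 + (U² + U)*U = -5 + (U + U²)*U = -5 + U*(U + U²))
s(r) = 1
2588647/s(P(1)*800) = 2588647/1 = 2588647*1 = 2588647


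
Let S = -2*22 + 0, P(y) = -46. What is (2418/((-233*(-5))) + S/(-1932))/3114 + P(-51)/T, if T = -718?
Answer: 40725215821/629051370570 ≈ 0.064741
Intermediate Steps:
S = -44 (S = -44 + 0 = -44)
(2418/((-233*(-5))) + S/(-1932))/3114 + P(-51)/T = (2418/((-233*(-5))) - 44/(-1932))/3114 - 46/(-718) = (2418/1165 - 44*(-1/1932))*(1/3114) - 46*(-1/718) = (2418*(1/1165) + 11/483)*(1/3114) + 23/359 = (2418/1165 + 11/483)*(1/3114) + 23/359 = (1180709/562695)*(1/3114) + 23/359 = 1180709/1752232230 + 23/359 = 40725215821/629051370570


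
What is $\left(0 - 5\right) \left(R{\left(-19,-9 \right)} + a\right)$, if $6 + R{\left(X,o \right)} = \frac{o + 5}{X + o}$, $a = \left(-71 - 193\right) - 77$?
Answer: $\frac{12140}{7} \approx 1734.3$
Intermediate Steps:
$a = -341$ ($a = -264 - 77 = -341$)
$R{\left(X,o \right)} = -6 + \frac{5 + o}{X + o}$ ($R{\left(X,o \right)} = -6 + \frac{o + 5}{X + o} = -6 + \frac{5 + o}{X + o}$)
$\left(0 - 5\right) \left(R{\left(-19,-9 \right)} + a\right) = \left(0 - 5\right) \left(\frac{5 - -114 - -45}{-19 - 9} - 341\right) = - 5 \left(\frac{5 + 114 + 45}{-28} - 341\right) = - 5 \left(\left(- \frac{1}{28}\right) 164 - 341\right) = - 5 \left(- \frac{41}{7} - 341\right) = \left(-5\right) \left(- \frac{2428}{7}\right) = \frac{12140}{7}$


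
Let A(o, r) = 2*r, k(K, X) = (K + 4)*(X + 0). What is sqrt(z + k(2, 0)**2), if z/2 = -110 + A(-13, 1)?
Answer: 6*I*sqrt(6) ≈ 14.697*I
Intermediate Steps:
k(K, X) = X*(4 + K) (k(K, X) = (4 + K)*X = X*(4 + K))
z = -216 (z = 2*(-110 + 2*1) = 2*(-110 + 2) = 2*(-108) = -216)
sqrt(z + k(2, 0)**2) = sqrt(-216 + (0*(4 + 2))**2) = sqrt(-216 + (0*6)**2) = sqrt(-216 + 0**2) = sqrt(-216 + 0) = sqrt(-216) = 6*I*sqrt(6)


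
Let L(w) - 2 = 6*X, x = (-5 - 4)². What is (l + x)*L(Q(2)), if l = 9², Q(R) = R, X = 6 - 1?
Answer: 5184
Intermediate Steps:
X = 5
l = 81
x = 81 (x = (-9)² = 81)
L(w) = 32 (L(w) = 2 + 6*5 = 2 + 30 = 32)
(l + x)*L(Q(2)) = (81 + 81)*32 = 162*32 = 5184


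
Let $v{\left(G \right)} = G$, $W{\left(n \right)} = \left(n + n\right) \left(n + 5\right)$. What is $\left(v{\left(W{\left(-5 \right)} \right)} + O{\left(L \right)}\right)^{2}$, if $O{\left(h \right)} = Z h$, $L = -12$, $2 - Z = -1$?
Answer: $1296$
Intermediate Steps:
$W{\left(n \right)} = 2 n \left(5 + n\right)$
$Z = 3$ ($Z = 2 - -1 = 2 + 1 = 3$)
$O{\left(h \right)} = 3 h$
$\left(v{\left(W{\left(-5 \right)} \right)} + O{\left(L \right)}\right)^{2} = \left(2 \left(-5\right) \left(5 - 5\right) + 3 \left(-12\right)\right)^{2} = \left(2 \left(-5\right) 0 - 36\right)^{2} = \left(0 - 36\right)^{2} = \left(-36\right)^{2} = 1296$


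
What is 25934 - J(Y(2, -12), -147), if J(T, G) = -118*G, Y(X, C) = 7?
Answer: 8588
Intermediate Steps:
25934 - J(Y(2, -12), -147) = 25934 - (-118)*(-147) = 25934 - 1*17346 = 25934 - 17346 = 8588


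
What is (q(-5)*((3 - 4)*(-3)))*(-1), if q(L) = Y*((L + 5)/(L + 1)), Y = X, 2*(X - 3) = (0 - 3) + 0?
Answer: 0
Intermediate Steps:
X = 3/2 (X = 3 + ((0 - 3) + 0)/2 = 3 + (-3 + 0)/2 = 3 + (1/2)*(-3) = 3 - 3/2 = 3/2 ≈ 1.5000)
Y = 3/2 ≈ 1.5000
q(L) = 3*(5 + L)/(2*(1 + L)) (q(L) = 3*((L + 5)/(L + 1))/2 = 3*((5 + L)/(1 + L))/2 = 3*(5 + L)/(2*(1 + L)))
(q(-5)*((3 - 4)*(-3)))*(-1) = ((3*(5 - 5)/(2*(1 - 5)))*((3 - 4)*(-3)))*(-1) = (((3/2)*0/(-4))*(-1*(-3)))*(-1) = (((3/2)*(-1/4)*0)*3)*(-1) = (0*3)*(-1) = 0*(-1) = 0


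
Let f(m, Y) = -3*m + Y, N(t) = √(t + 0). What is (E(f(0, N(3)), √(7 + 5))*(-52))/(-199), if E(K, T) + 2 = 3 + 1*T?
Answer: 52/199 + 104*√3/199 ≈ 1.1665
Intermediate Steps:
N(t) = √t
f(m, Y) = Y - 3*m
E(K, T) = 1 + T (E(K, T) = -2 + (3 + 1*T) = -2 + (3 + T) = 1 + T)
(E(f(0, N(3)), √(7 + 5))*(-52))/(-199) = ((1 + √(7 + 5))*(-52))/(-199) = ((1 + √12)*(-52))*(-1/199) = ((1 + 2*√3)*(-52))*(-1/199) = (-52 - 104*√3)*(-1/199) = 52/199 + 104*√3/199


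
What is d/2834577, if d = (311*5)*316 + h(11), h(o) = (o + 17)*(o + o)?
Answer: 491996/2834577 ≈ 0.17357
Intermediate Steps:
h(o) = 2*o*(17 + o) (h(o) = (17 + o)*(2*o) = 2*o*(17 + o))
d = 491996 (d = (311*5)*316 + 2*11*(17 + 11) = 1555*316 + 2*11*28 = 491380 + 616 = 491996)
d/2834577 = 491996/2834577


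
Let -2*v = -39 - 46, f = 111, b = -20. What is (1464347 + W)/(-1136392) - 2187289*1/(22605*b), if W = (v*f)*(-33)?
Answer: 946984120169/256881411600 ≈ 3.6865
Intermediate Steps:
v = 85/2 (v = -(-39 - 46)/2 = -1/2*(-85) = 85/2 ≈ 42.500)
W = -311355/2 (W = ((85/2)*111)*(-33) = (9435/2)*(-33) = -311355/2 ≈ -1.5568e+5)
(1464347 + W)/(-1136392) - 2187289*1/(22605*b) = (1464347 - 311355/2)/(-1136392) - 2187289/((165*137)*(-20)) = (2617339/2)*(-1/1136392) - 2187289/(22605*(-20)) = -2617339/2272784 - 2187289/(-452100) = -2617339/2272784 - 2187289*(-1/452100) = -2617339/2272784 + 2187289/452100 = 946984120169/256881411600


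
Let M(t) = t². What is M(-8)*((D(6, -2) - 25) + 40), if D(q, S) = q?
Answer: 1344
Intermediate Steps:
M(-8)*((D(6, -2) - 25) + 40) = (-8)²*((6 - 25) + 40) = 64*(-19 + 40) = 64*21 = 1344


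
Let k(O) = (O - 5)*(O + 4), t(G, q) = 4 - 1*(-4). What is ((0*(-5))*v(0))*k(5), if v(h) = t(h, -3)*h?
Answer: 0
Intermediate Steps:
t(G, q) = 8 (t(G, q) = 4 + 4 = 8)
k(O) = (-5 + O)*(4 + O)
v(h) = 8*h
((0*(-5))*v(0))*k(5) = ((0*(-5))*(8*0))*(-20 + 5**2 - 1*5) = (0*0)*(-20 + 25 - 5) = 0*0 = 0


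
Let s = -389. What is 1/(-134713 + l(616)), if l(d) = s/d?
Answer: -616/82983597 ≈ -7.4232e-6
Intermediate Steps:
l(d) = -389/d
1/(-134713 + l(616)) = 1/(-134713 - 389/616) = 1/(-82983597/616) = -616/82983597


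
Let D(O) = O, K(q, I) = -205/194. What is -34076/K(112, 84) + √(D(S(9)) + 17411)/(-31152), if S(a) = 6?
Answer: 6610744/205 - √17417/31152 ≈ 32248.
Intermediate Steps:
K(q, I) = -205/194 (K(q, I) = -205*1/194 = -205/194)
-34076/K(112, 84) + √(D(S(9)) + 17411)/(-31152) = -34076/(-205/194) + √(6 + 17411)/(-31152) = -34076*(-194/205) + √17417*(-1/31152) = 6610744/205 - √17417/31152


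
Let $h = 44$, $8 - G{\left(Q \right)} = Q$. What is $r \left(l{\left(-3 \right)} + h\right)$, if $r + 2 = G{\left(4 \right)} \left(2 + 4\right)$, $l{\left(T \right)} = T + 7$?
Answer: $1056$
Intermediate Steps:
$G{\left(Q \right)} = 8 - Q$
$l{\left(T \right)} = 7 + T$
$r = 22$ ($r = -2 + \left(8 - 4\right) \left(2 + 4\right) = -2 + \left(8 - 4\right) 6 = -2 + 4 \cdot 6 = -2 + 24 = 22$)
$r \left(l{\left(-3 \right)} + h\right) = 22 \left(\left(7 - 3\right) + 44\right) = 22 \left(4 + 44\right) = 22 \cdot 48 = 1056$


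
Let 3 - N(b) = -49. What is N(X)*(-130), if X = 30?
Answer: -6760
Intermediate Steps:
N(b) = 52 (N(b) = 3 - 1*(-49) = 3 + 49 = 52)
N(X)*(-130) = 52*(-130) = -6760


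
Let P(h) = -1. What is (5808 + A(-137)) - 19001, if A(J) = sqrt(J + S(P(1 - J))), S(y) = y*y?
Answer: -13193 + 2*I*sqrt(34) ≈ -13193.0 + 11.662*I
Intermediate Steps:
S(y) = y**2
A(J) = sqrt(1 + J) (A(J) = sqrt(J + (-1)**2) = sqrt(J + 1) = sqrt(1 + J))
(5808 + A(-137)) - 19001 = (5808 + sqrt(1 - 137)) - 19001 = (5808 + sqrt(-136)) - 19001 = (5808 + 2*I*sqrt(34)) - 19001 = -13193 + 2*I*sqrt(34)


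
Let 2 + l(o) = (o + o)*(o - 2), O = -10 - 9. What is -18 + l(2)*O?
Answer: 20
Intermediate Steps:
O = -19
l(o) = -2 + 2*o*(-2 + o) (l(o) = -2 + (o + o)*(o - 2) = -2 + (2*o)*(-2 + o) = -2 + 2*o*(-2 + o))
-18 + l(2)*O = -18 + (-2 - 4*2 + 2*2²)*(-19) = -18 + (-2 - 8 + 2*4)*(-19) = -18 + (-2 - 8 + 8)*(-19) = -18 - 2*(-19) = -18 + 38 = 20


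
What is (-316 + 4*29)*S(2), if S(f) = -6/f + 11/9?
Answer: 3200/9 ≈ 355.56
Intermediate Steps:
S(f) = 11/9 - 6/f (S(f) = -6/f + 11*(⅑) = -6/f + 11/9 = 11/9 - 6/f)
(-316 + 4*29)*S(2) = (-316 + 4*29)*(11/9 - 6/2) = (-316 + 116)*(11/9 - 6*½) = -200*(11/9 - 3) = -200*(-16/9) = 3200/9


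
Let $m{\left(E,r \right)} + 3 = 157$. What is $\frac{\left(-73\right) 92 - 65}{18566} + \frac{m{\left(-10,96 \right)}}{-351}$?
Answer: $- \frac{5239295}{6516666} \approx -0.80398$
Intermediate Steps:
$m{\left(E,r \right)} = 154$ ($m{\left(E,r \right)} = -3 + 157 = 154$)
$\frac{\left(-73\right) 92 - 65}{18566} + \frac{m{\left(-10,96 \right)}}{-351} = \frac{\left(-73\right) 92 - 65}{18566} + \frac{154}{-351} = \left(-6716 - 65\right) \frac{1}{18566} + 154 \left(- \frac{1}{351}\right) = \left(-6781\right) \frac{1}{18566} - \frac{154}{351} = - \frac{6781}{18566} - \frac{154}{351} = - \frac{5239295}{6516666}$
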